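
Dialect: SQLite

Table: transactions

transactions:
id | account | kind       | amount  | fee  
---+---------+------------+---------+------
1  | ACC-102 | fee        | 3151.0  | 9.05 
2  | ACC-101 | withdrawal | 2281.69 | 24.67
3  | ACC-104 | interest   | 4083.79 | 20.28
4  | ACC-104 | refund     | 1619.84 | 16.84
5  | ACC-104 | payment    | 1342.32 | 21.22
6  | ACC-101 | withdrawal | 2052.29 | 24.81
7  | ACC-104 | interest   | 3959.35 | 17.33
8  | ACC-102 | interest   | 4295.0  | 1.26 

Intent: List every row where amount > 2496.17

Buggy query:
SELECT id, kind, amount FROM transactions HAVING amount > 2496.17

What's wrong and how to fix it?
Bug: This is a non-aggregate query (no GROUP BY, no aggregates), so in SQLite the HAVING clause is invalid here; a row-level condition belongs in WHERE

Fix: Use WHERE for row-level filtering

Corrected query:
SELECT id, kind, amount FROM transactions WHERE amount > 2496.17

Result:
id | kind     | amount 
---+----------+--------
1  | fee      | 3151   
3  | interest | 4083.79
7  | interest | 3959.35
8  | interest | 4295   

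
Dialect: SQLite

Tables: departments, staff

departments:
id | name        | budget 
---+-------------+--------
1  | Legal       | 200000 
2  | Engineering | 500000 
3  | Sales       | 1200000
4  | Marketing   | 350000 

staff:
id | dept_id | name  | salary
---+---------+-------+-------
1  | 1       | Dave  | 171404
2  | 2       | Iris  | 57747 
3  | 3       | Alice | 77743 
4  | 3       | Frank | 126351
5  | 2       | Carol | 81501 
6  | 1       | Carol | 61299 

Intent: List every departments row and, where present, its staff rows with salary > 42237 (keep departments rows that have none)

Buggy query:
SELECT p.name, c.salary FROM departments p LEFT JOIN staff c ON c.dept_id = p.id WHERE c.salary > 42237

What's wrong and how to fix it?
Bug: Filtering c.salary in WHERE discards the NULL rows produced by LEFT JOIN, turning it into an inner join

Fix: Move the right-table condition into the ON clause so unmatched parents are kept

Corrected query:
SELECT p.name, c.salary FROM departments p LEFT JOIN staff c ON c.dept_id = p.id AND c.salary > 42237

Result:
name        | salary
------------+-------
Legal       | 61299 
Legal       | 171404
Engineering | 57747 
Engineering | 81501 
Sales       | 77743 
Sales       | 126351
Marketing   | NULL  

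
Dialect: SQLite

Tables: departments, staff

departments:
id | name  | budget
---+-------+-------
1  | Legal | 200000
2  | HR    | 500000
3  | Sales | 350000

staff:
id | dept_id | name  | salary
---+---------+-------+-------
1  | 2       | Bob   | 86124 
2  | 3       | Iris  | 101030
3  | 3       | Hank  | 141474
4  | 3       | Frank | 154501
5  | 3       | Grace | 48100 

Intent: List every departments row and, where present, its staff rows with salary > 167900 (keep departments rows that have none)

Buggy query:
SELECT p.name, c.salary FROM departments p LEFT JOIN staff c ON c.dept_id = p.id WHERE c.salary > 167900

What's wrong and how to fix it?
Bug: A WHERE condition on the right-hand table after LEFT JOIN drops unmatched parents

Fix: Put 'c.salary > 167900' in the JOIN's ON clause instead of WHERE

Corrected query:
SELECT p.name, c.salary FROM departments p LEFT JOIN staff c ON c.dept_id = p.id AND c.salary > 167900

Result:
name  | salary
------+-------
Legal | NULL  
HR    | NULL  
Sales | NULL  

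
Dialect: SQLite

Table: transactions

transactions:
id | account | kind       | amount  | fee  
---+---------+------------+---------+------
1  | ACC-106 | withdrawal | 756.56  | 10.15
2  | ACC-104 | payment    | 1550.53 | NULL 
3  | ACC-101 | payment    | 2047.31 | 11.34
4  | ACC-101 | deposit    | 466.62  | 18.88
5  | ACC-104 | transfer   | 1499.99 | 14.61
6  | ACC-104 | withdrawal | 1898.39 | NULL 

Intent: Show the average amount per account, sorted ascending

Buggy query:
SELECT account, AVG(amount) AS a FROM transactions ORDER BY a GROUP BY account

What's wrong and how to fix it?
Bug: GROUP BY must precede ORDER BY

Fix: Reorder: SELECT … FROM … GROUP BY … ORDER BY …

Corrected query:
SELECT account, AVG(amount) AS a FROM transactions GROUP BY account ORDER BY a

Result:
account | a          
--------+------------
ACC-106 | 756.56     
ACC-101 | 1256.965   
ACC-104 | 1649.636667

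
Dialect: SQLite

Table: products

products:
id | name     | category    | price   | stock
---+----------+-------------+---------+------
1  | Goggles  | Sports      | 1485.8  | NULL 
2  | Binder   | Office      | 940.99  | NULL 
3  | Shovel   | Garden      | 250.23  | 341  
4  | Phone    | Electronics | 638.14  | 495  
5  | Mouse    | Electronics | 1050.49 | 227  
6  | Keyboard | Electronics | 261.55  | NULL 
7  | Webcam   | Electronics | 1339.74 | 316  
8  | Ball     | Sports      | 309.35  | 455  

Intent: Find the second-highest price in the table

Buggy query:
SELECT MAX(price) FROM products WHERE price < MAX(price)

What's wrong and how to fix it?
Bug: MAX(price) on the right of the comparison is an aggregate-in-WHERE error

Fix: Compute the overall MAX in a subquery, then take MAX of rows below it

Corrected query:
SELECT MAX(price) FROM products WHERE price < (SELECT MAX(price) FROM products)

Result:
MAX(price)
----------
1339.74   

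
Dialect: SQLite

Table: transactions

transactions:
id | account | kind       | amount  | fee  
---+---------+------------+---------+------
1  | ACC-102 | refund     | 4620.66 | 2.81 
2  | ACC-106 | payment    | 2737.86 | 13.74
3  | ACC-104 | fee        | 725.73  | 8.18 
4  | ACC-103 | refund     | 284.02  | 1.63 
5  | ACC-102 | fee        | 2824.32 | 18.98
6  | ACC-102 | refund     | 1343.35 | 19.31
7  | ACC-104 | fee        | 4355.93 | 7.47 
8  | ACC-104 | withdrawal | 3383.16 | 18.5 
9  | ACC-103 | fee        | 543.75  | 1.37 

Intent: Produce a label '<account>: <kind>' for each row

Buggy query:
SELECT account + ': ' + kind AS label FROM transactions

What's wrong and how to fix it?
Bug: SQLite uses || for string concatenation; + coerces text to numbers (yielding 0)

Fix: Replace + with || to concatenate text

Corrected query:
SELECT account || ': ' || kind AS label FROM transactions

Result:
label              
-------------------
ACC-102: refund    
ACC-106: payment   
ACC-104: fee       
ACC-103: refund    
ACC-102: fee       
ACC-102: refund    
ACC-104: fee       
ACC-104: withdrawal
ACC-103: fee       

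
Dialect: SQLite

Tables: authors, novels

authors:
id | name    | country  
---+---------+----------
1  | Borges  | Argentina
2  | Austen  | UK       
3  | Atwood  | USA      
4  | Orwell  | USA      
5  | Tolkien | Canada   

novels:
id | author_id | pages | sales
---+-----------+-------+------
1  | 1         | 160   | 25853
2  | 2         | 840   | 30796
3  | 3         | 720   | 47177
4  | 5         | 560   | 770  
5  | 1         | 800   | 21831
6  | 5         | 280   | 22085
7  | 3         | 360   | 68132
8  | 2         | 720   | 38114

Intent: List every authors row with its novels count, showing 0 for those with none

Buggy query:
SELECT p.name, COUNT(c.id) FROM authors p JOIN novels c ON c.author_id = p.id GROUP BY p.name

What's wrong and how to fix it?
Bug: INNER JOIN drops authors rows that have no matching novels rows

Fix: Use LEFT JOIN so parents without children still appear (COUNT(c.id) gives 0)

Corrected query:
SELECT p.name, COUNT(c.id) FROM authors p LEFT JOIN novels c ON c.author_id = p.id GROUP BY p.name

Result:
name    | COUNT(c.id)
--------+------------
Atwood  | 2          
Austen  | 2          
Borges  | 2          
Orwell  | 0          
Tolkien | 2          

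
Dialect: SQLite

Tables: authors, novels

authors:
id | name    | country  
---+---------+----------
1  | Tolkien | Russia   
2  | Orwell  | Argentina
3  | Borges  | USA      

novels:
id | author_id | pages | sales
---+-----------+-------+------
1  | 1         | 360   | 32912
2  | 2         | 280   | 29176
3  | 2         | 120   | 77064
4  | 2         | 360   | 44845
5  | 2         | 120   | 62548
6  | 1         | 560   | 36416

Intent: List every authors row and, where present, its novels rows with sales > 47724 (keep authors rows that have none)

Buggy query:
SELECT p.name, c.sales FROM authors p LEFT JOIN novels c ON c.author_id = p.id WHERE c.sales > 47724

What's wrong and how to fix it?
Bug: Filtering c.sales in WHERE discards the NULL rows produced by LEFT JOIN, turning it into an inner join

Fix: Move the right-table condition into the ON clause so unmatched parents are kept

Corrected query:
SELECT p.name, c.sales FROM authors p LEFT JOIN novels c ON c.author_id = p.id AND c.sales > 47724

Result:
name    | sales
--------+------
Tolkien | NULL 
Orwell  | 62548
Orwell  | 77064
Borges  | NULL 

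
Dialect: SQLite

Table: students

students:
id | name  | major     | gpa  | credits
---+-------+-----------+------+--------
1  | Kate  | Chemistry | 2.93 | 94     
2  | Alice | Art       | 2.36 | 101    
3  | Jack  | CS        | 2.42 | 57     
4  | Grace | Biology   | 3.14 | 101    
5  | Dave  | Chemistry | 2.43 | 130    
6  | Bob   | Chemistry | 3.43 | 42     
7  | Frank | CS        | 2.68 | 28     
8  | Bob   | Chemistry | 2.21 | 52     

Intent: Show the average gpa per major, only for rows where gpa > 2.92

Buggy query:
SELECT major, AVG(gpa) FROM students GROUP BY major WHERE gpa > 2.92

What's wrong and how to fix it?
Bug: Row-level WHERE must come before GROUP BY in the clause order

Fix: Move the WHERE clause before GROUP BY

Corrected query:
SELECT major, AVG(gpa) FROM students WHERE gpa > 2.92 GROUP BY major

Result:
major     | AVG(gpa)
----------+---------
Biology   | 3.14    
Chemistry | 3.18    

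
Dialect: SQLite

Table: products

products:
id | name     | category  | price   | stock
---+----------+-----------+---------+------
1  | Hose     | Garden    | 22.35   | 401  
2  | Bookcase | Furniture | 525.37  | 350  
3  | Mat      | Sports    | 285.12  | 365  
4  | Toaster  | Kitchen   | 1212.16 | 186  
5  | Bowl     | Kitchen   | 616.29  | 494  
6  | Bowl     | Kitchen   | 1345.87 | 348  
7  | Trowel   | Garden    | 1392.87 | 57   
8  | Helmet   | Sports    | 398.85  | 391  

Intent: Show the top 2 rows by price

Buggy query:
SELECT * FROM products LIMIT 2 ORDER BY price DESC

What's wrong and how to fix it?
Bug: ORDER BY cannot follow LIMIT; LIMIT is the final clause

Fix: Swap the clauses: ORDER BY first, then LIMIT

Corrected query:
SELECT * FROM products ORDER BY price DESC LIMIT 2

Result:
id | name   | category | price   | stock
---+--------+----------+---------+------
7  | Trowel | Garden   | 1392.87 | 57   
6  | Bowl   | Kitchen  | 1345.87 | 348  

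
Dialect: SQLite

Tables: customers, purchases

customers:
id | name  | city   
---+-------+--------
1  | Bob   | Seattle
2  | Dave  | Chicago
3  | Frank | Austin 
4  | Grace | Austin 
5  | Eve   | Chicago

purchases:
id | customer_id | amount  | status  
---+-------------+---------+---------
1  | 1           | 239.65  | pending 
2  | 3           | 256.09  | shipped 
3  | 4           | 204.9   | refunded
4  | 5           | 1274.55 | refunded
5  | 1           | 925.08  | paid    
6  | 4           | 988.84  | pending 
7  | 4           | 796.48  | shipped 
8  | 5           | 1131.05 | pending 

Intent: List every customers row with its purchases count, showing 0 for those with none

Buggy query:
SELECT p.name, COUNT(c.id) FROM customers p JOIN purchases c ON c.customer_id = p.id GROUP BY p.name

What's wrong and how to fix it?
Bug: An inner join excludes parents with zero children

Fix: Switch to LEFT JOIN to retain unmatched parent rows

Corrected query:
SELECT p.name, COUNT(c.id) FROM customers p LEFT JOIN purchases c ON c.customer_id = p.id GROUP BY p.name

Result:
name  | COUNT(c.id)
------+------------
Bob   | 2          
Dave  | 0          
Eve   | 2          
Frank | 1          
Grace | 3          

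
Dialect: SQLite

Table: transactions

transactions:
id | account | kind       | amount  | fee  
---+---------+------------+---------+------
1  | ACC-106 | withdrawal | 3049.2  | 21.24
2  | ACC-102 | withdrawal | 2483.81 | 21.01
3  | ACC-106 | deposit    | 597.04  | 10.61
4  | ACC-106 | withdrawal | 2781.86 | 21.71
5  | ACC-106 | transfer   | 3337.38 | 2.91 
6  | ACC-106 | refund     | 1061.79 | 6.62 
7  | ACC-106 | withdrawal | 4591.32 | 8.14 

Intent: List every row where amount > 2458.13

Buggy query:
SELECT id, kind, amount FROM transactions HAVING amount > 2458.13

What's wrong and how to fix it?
Bug: This is a non-aggregate query (no GROUP BY, no aggregates), so in SQLite the HAVING clause is invalid here; a row-level condition belongs in WHERE

Fix: Use WHERE for row-level filtering

Corrected query:
SELECT id, kind, amount FROM transactions WHERE amount > 2458.13

Result:
id | kind       | amount 
---+------------+--------
1  | withdrawal | 3049.2 
2  | withdrawal | 2483.81
4  | withdrawal | 2781.86
5  | transfer   | 3337.38
7  | withdrawal | 4591.32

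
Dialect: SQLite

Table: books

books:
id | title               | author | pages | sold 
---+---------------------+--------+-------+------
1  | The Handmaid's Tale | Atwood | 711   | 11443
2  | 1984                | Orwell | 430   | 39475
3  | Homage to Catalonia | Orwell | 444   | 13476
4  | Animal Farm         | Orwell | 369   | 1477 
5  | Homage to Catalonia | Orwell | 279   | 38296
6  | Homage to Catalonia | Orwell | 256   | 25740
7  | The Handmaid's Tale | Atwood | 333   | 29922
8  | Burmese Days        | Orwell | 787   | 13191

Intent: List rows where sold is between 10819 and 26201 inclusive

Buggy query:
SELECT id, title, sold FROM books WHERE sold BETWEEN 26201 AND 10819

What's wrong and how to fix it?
Bug: BETWEEN expects the lower bound first; with 26201 AND 10819 the range is empty

Fix: Swap the bounds so the smaller value comes first

Corrected query:
SELECT id, title, sold FROM books WHERE sold BETWEEN 10819 AND 26201

Result:
id | title               | sold 
---+---------------------+------
1  | The Handmaid's Tale | 11443
3  | Homage to Catalonia | 13476
6  | Homage to Catalonia | 25740
8  | Burmese Days        | 13191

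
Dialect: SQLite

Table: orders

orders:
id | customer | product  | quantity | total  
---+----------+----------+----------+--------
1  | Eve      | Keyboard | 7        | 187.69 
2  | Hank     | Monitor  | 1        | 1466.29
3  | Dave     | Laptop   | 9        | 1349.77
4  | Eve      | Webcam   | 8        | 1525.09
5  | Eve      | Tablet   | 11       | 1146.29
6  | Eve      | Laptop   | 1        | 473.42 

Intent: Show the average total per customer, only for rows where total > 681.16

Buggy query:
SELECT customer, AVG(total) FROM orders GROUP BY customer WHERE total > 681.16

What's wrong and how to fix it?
Bug: WHERE cannot follow GROUP BY

Fix: Place WHERE between FROM and GROUP BY

Corrected query:
SELECT customer, AVG(total) FROM orders WHERE total > 681.16 GROUP BY customer

Result:
customer | AVG(total)
---------+-----------
Dave     | 1349.77   
Eve      | 1335.69   
Hank     | 1466.29   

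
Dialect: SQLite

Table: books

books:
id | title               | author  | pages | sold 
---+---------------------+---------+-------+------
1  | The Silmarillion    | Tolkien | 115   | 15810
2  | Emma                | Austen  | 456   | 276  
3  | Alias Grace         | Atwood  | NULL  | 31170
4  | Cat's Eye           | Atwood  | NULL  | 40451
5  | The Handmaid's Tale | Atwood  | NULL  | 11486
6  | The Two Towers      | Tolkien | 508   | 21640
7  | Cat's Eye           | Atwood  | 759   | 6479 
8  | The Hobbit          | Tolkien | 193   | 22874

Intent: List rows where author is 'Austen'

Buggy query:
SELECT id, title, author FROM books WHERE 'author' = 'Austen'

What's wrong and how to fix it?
Bug: Single quotes denote string literals in SQL; the column name is being compared as a constant string

Fix: Reference the column as author without single quotes

Corrected query:
SELECT id, title, author FROM books WHERE author = 'Austen'

Result:
id | title | author
---+-------+-------
2  | Emma  | Austen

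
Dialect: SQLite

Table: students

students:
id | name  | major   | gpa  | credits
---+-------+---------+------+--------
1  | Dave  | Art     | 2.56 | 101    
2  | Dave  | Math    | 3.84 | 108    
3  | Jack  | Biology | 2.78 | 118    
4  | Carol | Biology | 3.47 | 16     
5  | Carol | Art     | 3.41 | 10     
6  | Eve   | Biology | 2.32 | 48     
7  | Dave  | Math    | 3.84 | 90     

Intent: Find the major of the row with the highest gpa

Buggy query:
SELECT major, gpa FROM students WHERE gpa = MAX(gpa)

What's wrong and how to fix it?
Bug: MAX(gpa) is an aggregate and cannot be used directly in WHERE

Fix: Wrap MAX in a scalar subquery so WHERE compares against a single value

Corrected query:
SELECT major, gpa FROM students WHERE gpa = (SELECT MAX(gpa) FROM students)

Result:
major | gpa 
------+-----
Math  | 3.84
Math  | 3.84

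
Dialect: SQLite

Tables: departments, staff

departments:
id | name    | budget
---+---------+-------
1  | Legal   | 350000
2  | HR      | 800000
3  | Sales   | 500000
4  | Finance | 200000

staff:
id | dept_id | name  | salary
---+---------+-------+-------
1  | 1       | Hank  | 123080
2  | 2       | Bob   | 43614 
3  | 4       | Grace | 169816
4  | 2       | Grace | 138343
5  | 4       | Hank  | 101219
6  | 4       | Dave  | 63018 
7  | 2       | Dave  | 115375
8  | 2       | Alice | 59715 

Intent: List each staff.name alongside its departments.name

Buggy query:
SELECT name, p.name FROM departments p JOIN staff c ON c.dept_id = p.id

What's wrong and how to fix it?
Bug: 'name' exists in both joined tables, so the database can't tell which one is meant

Fix: Qualify the column with its table alias (c.name)

Corrected query:
SELECT c.name, p.name FROM departments p JOIN staff c ON c.dept_id = p.id

Result:
name  | name   
------+--------
Hank  | Legal  
Bob   | HR     
Grace | Finance
Grace | HR     
Hank  | Finance
Dave  | Finance
Dave  | HR     
Alice | HR     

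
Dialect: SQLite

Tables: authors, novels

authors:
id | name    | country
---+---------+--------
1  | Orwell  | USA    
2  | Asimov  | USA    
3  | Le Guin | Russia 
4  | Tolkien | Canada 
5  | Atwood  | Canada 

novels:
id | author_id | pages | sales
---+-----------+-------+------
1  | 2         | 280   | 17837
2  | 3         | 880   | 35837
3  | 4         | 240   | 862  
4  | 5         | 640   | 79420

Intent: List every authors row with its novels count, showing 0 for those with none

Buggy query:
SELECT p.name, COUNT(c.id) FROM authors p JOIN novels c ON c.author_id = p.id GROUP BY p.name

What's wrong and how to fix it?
Bug: INNER JOIN drops authors rows that have no matching novels rows

Fix: Use LEFT JOIN so parents without children still appear (COUNT(c.id) gives 0)

Corrected query:
SELECT p.name, COUNT(c.id) FROM authors p LEFT JOIN novels c ON c.author_id = p.id GROUP BY p.name

Result:
name    | COUNT(c.id)
--------+------------
Asimov  | 1          
Atwood  | 1          
Le Guin | 1          
Orwell  | 0          
Tolkien | 1          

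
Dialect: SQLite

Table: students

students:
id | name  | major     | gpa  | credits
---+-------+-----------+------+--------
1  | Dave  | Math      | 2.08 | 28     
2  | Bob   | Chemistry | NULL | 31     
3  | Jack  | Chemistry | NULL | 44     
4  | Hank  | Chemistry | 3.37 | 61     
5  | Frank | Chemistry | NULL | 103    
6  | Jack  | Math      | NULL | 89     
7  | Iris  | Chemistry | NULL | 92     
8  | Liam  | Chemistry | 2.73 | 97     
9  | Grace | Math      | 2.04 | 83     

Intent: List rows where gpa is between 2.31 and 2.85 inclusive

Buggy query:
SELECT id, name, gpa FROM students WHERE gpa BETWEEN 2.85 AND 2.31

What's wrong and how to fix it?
Bug: BETWEEN expects the lower bound first; with 2.85 AND 2.31 the range is empty

Fix: Write BETWEEN 2.31 AND 2.85

Corrected query:
SELECT id, name, gpa FROM students WHERE gpa BETWEEN 2.31 AND 2.85

Result:
id | name | gpa 
---+------+-----
8  | Liam | 2.73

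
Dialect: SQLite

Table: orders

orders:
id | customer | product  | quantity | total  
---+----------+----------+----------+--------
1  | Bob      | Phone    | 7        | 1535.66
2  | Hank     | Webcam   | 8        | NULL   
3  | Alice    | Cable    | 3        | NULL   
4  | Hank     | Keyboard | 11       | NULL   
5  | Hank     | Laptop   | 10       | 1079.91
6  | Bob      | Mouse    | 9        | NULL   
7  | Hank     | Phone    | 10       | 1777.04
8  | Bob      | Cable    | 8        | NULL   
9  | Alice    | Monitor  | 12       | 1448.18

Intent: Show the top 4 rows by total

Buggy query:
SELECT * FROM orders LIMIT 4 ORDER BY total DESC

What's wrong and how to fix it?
Bug: ORDER BY cannot follow LIMIT; LIMIT is the final clause

Fix: Swap the clauses: ORDER BY first, then LIMIT

Corrected query:
SELECT * FROM orders ORDER BY total DESC LIMIT 4

Result:
id | customer | product | quantity | total  
---+----------+---------+----------+--------
7  | Hank     | Phone   | 10       | 1777.04
1  | Bob      | Phone   | 7        | 1535.66
9  | Alice    | Monitor | 12       | 1448.18
5  | Hank     | Laptop  | 10       | 1079.91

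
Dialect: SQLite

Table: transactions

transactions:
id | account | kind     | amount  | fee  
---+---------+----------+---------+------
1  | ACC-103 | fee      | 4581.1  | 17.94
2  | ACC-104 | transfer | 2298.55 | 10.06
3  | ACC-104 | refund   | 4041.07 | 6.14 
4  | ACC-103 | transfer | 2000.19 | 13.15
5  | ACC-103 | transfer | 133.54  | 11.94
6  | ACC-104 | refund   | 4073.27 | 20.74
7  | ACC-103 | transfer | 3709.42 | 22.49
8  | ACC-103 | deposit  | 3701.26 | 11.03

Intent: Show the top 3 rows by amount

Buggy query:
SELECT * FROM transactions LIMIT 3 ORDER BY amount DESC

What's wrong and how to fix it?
Bug: LIMIT must come after ORDER BY

Fix: Swap the clauses: ORDER BY first, then LIMIT

Corrected query:
SELECT * FROM transactions ORDER BY amount DESC LIMIT 3

Result:
id | account | kind   | amount  | fee  
---+---------+--------+---------+------
1  | ACC-103 | fee    | 4581.1  | 17.94
6  | ACC-104 | refund | 4073.27 | 20.74
3  | ACC-104 | refund | 4041.07 | 6.14 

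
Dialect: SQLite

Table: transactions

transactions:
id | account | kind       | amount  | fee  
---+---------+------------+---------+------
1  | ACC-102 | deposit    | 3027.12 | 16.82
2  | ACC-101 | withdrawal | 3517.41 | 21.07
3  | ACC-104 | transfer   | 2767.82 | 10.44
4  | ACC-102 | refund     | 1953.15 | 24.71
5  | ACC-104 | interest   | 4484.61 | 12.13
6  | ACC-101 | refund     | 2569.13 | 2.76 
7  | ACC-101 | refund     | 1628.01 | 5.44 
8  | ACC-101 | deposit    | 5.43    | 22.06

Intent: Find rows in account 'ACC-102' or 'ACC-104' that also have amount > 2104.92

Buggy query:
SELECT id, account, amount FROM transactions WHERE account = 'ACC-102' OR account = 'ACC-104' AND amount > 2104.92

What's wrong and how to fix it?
Bug: AND binds tighter than OR, so this parses as account = 'ACC-102' OR (account = 'ACC-104' AND amount > 2104.92)

Fix: Group the OR with parentheses (or use IN), then AND the threshold

Corrected query:
SELECT id, account, amount FROM transactions WHERE (account = 'ACC-102' OR account = 'ACC-104') AND amount > 2104.92

Result:
id | account | amount 
---+---------+--------
1  | ACC-102 | 3027.12
3  | ACC-104 | 2767.82
5  | ACC-104 | 4484.61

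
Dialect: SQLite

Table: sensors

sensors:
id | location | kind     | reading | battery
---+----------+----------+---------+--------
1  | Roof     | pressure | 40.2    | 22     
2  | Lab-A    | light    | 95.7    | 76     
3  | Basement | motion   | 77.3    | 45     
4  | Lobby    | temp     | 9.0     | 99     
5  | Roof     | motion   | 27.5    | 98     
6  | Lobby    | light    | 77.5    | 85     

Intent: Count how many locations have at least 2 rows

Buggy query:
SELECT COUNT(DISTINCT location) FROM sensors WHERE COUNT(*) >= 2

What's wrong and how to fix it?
Bug: COUNT(*) cannot appear in WHERE; the per-group count doesn't exist yet

Fix: Use a subquery that GROUPs and filters with HAVING, then count its rows

Corrected query:
SELECT COUNT(*) FROM (SELECT location FROM sensors GROUP BY location HAVING COUNT(*) >= 2)

Result:
COUNT(*)
--------
2       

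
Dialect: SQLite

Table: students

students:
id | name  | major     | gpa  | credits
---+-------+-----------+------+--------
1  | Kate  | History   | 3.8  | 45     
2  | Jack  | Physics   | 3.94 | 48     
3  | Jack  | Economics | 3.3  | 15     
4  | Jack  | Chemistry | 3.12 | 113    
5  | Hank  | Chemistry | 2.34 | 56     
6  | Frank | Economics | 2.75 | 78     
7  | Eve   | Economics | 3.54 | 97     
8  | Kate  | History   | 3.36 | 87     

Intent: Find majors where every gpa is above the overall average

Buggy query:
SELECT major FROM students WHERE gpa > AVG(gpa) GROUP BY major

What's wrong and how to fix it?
Bug: WHERE evaluates per row before aggregation, so AVG() is unavailable

Fix: Use a subquery for AVG and a HAVING MIN(...) filter so the condition holds for every row in the group

Corrected query:
SELECT major FROM students GROUP BY major HAVING MIN(gpa) > (SELECT AVG(gpa) FROM students)

Result:
major  
-------
History
Physics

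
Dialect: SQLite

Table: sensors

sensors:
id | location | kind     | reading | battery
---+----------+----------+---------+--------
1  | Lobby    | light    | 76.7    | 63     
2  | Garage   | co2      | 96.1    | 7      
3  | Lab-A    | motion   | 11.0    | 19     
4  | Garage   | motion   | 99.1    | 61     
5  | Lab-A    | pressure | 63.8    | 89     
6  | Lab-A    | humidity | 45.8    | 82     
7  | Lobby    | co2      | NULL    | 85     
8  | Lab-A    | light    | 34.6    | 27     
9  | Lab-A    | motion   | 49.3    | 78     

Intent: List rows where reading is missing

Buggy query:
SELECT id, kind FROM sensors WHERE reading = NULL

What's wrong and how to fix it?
Bug: Comparing to NULL with '=' never matches; NULL = NULL is unknown, not true

Fix: Replace '= NULL' with 'IS NULL'

Corrected query:
SELECT id, kind FROM sensors WHERE reading IS NULL

Result:
id | kind
---+-----
7  | co2 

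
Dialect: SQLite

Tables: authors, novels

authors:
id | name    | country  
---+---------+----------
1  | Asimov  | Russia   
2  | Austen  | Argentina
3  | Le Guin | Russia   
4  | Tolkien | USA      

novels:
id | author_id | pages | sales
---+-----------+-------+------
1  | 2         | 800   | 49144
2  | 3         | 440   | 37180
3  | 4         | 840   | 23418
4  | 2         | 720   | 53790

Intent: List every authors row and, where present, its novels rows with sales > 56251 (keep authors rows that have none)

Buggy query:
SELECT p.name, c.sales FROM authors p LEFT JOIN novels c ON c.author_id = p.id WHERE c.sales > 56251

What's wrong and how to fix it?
Bug: Filtering c.sales in WHERE discards the NULL rows produced by LEFT JOIN, turning it into an inner join

Fix: Put 'c.sales > 56251' in the JOIN's ON clause instead of WHERE

Corrected query:
SELECT p.name, c.sales FROM authors p LEFT JOIN novels c ON c.author_id = p.id AND c.sales > 56251

Result:
name    | sales
--------+------
Asimov  | NULL 
Austen  | NULL 
Le Guin | NULL 
Tolkien | NULL 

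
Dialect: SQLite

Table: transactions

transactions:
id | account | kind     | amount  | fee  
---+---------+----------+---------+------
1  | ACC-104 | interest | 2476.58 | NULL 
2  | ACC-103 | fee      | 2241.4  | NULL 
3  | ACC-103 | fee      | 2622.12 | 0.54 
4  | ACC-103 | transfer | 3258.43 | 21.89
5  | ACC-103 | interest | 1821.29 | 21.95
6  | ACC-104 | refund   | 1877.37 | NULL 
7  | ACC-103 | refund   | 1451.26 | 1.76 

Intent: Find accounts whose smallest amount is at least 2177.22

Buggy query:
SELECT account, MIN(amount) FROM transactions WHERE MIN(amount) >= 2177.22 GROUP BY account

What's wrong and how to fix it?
Bug: MIN() in WHERE is a misuse of aggregate

Fix: Use HAVING for the per-group MIN condition

Corrected query:
SELECT account, MIN(amount) FROM transactions GROUP BY account HAVING MIN(amount) >= 2177.22

Result:
(no rows)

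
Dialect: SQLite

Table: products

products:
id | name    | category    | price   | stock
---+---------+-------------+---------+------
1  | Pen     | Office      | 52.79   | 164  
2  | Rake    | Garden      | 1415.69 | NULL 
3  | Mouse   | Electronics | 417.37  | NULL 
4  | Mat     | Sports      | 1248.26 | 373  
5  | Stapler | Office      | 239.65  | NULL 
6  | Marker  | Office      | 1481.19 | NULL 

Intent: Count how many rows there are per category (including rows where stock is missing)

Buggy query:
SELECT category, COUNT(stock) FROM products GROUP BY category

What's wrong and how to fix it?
Bug: COUNT(column) counts non-NULL values only; rows with NULL stock aren't counted

Fix: Use COUNT(*) to count all rows regardless of NULL

Corrected query:
SELECT category, COUNT(*) FROM products GROUP BY category

Result:
category    | COUNT(*)
------------+---------
Electronics | 1       
Garden      | 1       
Office      | 3       
Sports      | 1       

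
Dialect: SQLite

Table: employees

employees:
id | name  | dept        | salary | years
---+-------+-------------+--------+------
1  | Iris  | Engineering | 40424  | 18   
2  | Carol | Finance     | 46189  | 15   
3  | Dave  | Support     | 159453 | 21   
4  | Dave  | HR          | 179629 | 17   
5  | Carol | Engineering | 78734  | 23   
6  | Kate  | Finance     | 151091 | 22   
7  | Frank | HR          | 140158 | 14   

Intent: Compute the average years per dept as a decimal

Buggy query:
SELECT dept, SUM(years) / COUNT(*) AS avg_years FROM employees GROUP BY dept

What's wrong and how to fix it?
Bug: SUM(years) and COUNT(*) are both integers; the division truncates the fractional part

Fix: Cast one side to REAL so the division keeps the fractional part

Corrected query:
SELECT dept, SUM(years) * 1.0 / COUNT(*) AS avg_years FROM employees GROUP BY dept

Result:
dept        | avg_years
------------+----------
Engineering | 20.5     
Finance     | 18.5     
HR          | 15.5     
Support     | 21       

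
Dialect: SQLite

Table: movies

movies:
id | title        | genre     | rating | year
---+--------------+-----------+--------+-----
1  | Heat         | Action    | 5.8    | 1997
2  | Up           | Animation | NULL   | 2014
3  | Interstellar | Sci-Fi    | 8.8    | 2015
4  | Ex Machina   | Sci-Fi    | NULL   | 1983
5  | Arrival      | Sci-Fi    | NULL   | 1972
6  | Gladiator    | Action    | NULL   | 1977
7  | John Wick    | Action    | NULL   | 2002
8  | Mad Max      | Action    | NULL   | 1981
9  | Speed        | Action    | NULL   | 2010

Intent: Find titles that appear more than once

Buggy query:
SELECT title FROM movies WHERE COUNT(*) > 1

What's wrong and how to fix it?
Bug: COUNT(*) is an aggregate and cannot be used in WHERE

Fix: GROUP BY title, then filter groups with HAVING COUNT(*) > 1

Corrected query:
SELECT title FROM movies GROUP BY title HAVING COUNT(*) > 1

Result:
(no rows)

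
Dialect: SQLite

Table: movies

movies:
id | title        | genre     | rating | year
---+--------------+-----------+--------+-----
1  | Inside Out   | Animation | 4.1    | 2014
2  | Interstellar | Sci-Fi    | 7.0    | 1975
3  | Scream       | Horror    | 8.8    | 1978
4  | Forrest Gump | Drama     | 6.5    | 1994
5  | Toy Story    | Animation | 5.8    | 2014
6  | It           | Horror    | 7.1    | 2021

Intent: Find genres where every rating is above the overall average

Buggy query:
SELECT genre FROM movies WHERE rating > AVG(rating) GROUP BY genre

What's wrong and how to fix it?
Bug: AVG() is an aggregate; it can't sit directly in WHERE

Fix: Use a subquery for AVG and a HAVING MIN(...) filter so the condition holds for every row in the group

Corrected query:
SELECT genre FROM movies GROUP BY genre HAVING MIN(rating) > (SELECT AVG(rating) FROM movies)

Result:
genre 
------
Horror
Sci-Fi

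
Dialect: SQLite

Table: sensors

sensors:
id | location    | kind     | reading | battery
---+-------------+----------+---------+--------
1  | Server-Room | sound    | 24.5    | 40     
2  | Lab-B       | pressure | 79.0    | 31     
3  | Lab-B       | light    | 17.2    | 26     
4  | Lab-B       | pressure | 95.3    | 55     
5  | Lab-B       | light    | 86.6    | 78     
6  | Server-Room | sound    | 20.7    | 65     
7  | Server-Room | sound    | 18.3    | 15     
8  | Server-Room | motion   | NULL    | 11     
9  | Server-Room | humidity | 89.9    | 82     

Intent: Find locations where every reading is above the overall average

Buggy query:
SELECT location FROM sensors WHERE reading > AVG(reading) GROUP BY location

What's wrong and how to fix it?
Bug: AVG() is an aggregate; it can't sit directly in WHERE

Fix: Use a subquery for AVG and a HAVING MIN(...) filter so the condition holds for every row in the group

Corrected query:
SELECT location FROM sensors GROUP BY location HAVING MIN(reading) > (SELECT AVG(reading) FROM sensors)

Result:
(no rows)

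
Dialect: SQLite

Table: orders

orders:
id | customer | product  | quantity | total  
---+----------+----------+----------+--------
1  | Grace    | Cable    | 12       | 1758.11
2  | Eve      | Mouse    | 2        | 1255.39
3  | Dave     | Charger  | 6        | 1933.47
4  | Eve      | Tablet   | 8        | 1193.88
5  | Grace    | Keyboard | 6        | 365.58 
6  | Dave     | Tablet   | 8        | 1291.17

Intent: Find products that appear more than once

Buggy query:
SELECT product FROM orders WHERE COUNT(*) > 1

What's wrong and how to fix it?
Bug: WHERE can't reference COUNT(*); aggregates are computed after WHERE

Fix: Group first, then use HAVING for the count condition

Corrected query:
SELECT product FROM orders GROUP BY product HAVING COUNT(*) > 1

Result:
product
-------
Tablet 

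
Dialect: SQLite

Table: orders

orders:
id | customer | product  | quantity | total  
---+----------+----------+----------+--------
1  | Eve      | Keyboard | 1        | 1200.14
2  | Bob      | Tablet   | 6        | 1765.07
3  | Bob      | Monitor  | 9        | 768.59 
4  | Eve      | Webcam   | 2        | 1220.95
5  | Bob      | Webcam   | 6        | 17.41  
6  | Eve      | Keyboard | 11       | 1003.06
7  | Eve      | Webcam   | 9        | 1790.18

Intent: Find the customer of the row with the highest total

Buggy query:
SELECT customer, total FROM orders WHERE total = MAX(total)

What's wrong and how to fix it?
Bug: WHERE is evaluated per row; an aggregate over the whole table isn't defined there

Fix: Wrap MAX in a scalar subquery so WHERE compares against a single value

Corrected query:
SELECT customer, total FROM orders WHERE total = (SELECT MAX(total) FROM orders)

Result:
customer | total  
---------+--------
Eve      | 1790.18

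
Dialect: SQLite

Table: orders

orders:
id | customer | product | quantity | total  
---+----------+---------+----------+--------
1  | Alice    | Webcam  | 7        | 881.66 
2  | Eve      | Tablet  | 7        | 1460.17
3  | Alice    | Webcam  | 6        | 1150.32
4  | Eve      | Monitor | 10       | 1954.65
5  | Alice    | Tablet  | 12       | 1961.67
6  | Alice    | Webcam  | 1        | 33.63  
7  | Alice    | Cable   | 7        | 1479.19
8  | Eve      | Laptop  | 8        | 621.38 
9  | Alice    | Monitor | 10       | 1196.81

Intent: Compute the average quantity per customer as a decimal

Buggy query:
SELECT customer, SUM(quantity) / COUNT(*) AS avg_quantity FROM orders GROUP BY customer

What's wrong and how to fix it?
Bug: SUM(quantity) and COUNT(*) are both integers; the division truncates the fractional part

Fix: Cast one side to REAL so the division keeps the fractional part

Corrected query:
SELECT customer, SUM(quantity) * 1.0 / COUNT(*) AS avg_quantity FROM orders GROUP BY customer

Result:
customer | avg_quantity
---------+-------------
Alice    | 7.166667    
Eve      | 8.333333    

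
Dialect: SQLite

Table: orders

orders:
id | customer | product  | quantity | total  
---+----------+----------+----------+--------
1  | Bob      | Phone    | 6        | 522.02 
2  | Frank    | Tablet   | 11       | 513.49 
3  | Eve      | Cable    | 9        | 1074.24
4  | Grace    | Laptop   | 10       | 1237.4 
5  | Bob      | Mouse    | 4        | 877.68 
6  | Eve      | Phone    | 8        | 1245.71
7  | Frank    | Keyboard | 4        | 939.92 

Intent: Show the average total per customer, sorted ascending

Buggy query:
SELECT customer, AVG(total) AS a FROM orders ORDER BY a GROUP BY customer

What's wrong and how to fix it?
Bug: GROUP BY must precede ORDER BY

Fix: Move ORDER BY to the end, after GROUP BY

Corrected query:
SELECT customer, AVG(total) AS a FROM orders GROUP BY customer ORDER BY a

Result:
customer | a       
---------+---------
Bob      | 699.85  
Frank    | 726.705 
Eve      | 1159.975
Grace    | 1237.4  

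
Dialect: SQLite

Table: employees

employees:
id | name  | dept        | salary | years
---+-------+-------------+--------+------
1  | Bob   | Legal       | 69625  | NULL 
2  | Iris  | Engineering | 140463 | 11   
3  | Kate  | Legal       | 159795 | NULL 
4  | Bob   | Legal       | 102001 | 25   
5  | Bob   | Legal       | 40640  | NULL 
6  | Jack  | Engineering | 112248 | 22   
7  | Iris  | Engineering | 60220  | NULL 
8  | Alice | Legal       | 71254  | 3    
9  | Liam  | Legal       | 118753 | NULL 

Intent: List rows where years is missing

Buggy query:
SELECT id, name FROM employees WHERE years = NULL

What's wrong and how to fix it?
Bug: Comparing to NULL with '=' never matches; NULL = NULL is unknown, not true

Fix: Replace '= NULL' with 'IS NULL'

Corrected query:
SELECT id, name FROM employees WHERE years IS NULL

Result:
id | name
---+-----
1  | Bob 
3  | Kate
5  | Bob 
7  | Iris
9  | Liam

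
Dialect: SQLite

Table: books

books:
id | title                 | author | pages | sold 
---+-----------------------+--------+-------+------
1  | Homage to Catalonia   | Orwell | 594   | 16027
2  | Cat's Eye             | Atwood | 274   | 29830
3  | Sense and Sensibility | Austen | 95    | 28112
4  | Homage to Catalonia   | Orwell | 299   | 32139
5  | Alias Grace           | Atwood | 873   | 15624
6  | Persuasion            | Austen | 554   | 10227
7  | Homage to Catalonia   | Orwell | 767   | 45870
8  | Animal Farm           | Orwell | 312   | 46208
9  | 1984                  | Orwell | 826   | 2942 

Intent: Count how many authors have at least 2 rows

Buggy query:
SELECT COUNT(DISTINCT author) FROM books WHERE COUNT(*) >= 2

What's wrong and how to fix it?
Bug: WHERE filters individual rows, not groups, so a group-level COUNT is invalid there

Fix: Group first with HAVING COUNT(*) >= 2, then COUNT the resulting groups

Corrected query:
SELECT COUNT(*) FROM (SELECT author FROM books GROUP BY author HAVING COUNT(*) >= 2)

Result:
COUNT(*)
--------
3       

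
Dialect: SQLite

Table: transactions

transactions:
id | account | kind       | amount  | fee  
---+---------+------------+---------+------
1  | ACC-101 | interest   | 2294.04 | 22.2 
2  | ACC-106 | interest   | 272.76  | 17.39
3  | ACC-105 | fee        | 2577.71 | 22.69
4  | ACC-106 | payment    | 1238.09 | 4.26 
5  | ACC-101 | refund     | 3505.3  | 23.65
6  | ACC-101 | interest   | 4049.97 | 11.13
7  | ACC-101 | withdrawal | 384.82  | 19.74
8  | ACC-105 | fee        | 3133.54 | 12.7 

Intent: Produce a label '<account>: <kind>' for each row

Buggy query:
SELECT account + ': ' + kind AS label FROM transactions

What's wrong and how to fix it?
Bug: '+' is numeric addition; on text columns SQLite converts them to 0 instead of concatenating

Fix: Replace + with || to concatenate text

Corrected query:
SELECT account || ': ' || kind AS label FROM transactions

Result:
label              
-------------------
ACC-101: interest  
ACC-106: interest  
ACC-105: fee       
ACC-106: payment   
ACC-101: refund    
ACC-101: interest  
ACC-101: withdrawal
ACC-105: fee       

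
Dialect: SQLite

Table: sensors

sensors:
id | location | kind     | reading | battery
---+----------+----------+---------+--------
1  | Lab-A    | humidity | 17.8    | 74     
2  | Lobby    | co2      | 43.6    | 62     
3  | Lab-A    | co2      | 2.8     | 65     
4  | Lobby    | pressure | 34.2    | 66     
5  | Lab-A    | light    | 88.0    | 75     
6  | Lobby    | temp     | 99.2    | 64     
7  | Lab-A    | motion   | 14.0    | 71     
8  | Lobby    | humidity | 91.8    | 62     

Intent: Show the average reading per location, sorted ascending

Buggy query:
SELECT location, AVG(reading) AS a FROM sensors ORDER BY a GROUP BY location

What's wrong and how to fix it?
Bug: GROUP BY must precede ORDER BY

Fix: Move ORDER BY to the end, after GROUP BY

Corrected query:
SELECT location, AVG(reading) AS a FROM sensors GROUP BY location ORDER BY a

Result:
location | a    
---------+------
Lab-A    | 30.65
Lobby    | 67.2 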